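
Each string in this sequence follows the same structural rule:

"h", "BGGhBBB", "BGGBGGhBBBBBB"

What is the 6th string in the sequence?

BGGBGGBGGBGGBGGhBBBBBBBBBBBBBBB

s(k+1) = BGG·s(k)·BBB, so each term gains BGG as a prefix and BBB as a suffix.
From BGGBGGhBBBBBB, 3 further steps: BGGBGGhBBBBBB → BGGBGGBGGhBBBBBBBBB → BGGBGGBGGBGGhBBBBBBBBBBBB → (answer).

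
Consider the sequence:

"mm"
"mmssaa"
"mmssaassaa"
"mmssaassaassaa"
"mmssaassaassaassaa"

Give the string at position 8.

mmssaassaassaassaassaassaassaa

The strings grow by a fixed suffix ssaa each time.
From mmssaassaassaassaa, 3 further steps: mmssaassaassaassaa → mmssaassaassaassaassaa → mmssaassaassaassaassaassaa → (answer).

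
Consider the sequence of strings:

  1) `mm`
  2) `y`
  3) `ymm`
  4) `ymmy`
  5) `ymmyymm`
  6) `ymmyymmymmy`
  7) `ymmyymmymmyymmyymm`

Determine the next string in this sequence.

ymmyymmymmyymmyymmymmyymmymmy

From term 3 onward, concatenate the last term with the second-to-last: y·mm = ymm, ymm·y = ymmy, …
So term 8 is ymmyymmymmyymmyymm·ymmyymmymmy.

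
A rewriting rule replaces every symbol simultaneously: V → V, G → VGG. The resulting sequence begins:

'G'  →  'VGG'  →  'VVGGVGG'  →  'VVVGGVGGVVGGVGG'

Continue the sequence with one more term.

Rewriting the 15 symbols of VVVGGVGGVVGGVGG one by one yields V V V VGG VGG V VGG VGG V V VGG VGG V VGG VGG; concatenated:

VVVVGGVGGVVGGVGGVVVGGVGGVVGGVGG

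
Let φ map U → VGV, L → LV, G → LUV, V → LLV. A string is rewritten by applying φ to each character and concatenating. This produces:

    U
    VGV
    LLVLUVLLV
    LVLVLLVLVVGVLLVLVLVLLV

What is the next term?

LVLLVLVLLVLVLVLLVLVLLVLLVLUVLLVLVLVLLVLVLLVLVLLVLVLVLLV

Replace each of the 22 characters of LVLVLLVLVVGVLLVLVLVLLV in place — LV LLV LV LLV LV LV LLV LV LLV LLV LUV LLV LV LV LLV LV LLV LV LLV LV LV LLV — and concatenate.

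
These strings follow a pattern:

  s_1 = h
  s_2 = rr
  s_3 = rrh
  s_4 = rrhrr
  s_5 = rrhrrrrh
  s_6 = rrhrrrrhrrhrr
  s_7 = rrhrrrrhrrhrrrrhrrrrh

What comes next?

Each term (from the third on) is the previous term followed by the one before it: term 3 = rr·h = rrh.
So term 8 is rrhrrrrhrrhrrrrhrrrrh·rrhrrrrhrrhrr.

rrhrrrrhrrhrrrrhrrrrhrrhrrrrhrrhrr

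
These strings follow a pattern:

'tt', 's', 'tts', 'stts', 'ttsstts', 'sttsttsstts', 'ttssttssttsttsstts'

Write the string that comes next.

This is a Fibonacci-style word recurrence s(k) = s(k−2)·s(k−1): e.g. tt·s = tts.
Continuing: sttsttsstts · ttssttssttsttsstts gives term 8.

sttsttssttsttssttssttsttsstts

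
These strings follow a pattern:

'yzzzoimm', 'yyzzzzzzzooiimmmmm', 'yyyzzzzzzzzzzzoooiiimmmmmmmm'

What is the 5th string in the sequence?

yyyyyzzzzzzzzzzzzzzzzzzzoooooiiiiimmmmmmmmmmmmmm

The n-th term is n y's then 4n-1 z's then n o's then n i's then 3n-1 m's (n = 1, 2, …).
Setting n = 5 gives 5, 19, 5, 5, 14 characters in each block.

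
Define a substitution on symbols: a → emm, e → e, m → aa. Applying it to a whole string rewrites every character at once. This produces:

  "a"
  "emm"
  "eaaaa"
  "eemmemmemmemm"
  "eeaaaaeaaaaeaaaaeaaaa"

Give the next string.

Applying the rule to each of the 21 symbols of eeaaaaeaaaaeaaaaeaaaa gives the pieces e e emm emm emm emm e emm emm emm emm e emm emm emm emm e emm emm emm emm, which concatenate to the answer.

eeemmemmemmemmeemmemmemmemmeemmemmemmemmeemmemmemmemm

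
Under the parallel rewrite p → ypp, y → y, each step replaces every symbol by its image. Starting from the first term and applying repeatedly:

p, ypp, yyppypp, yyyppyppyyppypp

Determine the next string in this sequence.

Rewriting the 15 symbols of yyyppyppyyppypp one by one yields y y y ypp ypp y ypp ypp y y ypp ypp y ypp ypp; concatenated:

yyyyppyppyyppyppyyyppyppyyppypp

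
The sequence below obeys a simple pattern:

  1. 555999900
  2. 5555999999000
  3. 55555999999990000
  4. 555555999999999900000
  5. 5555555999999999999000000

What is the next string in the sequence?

Term n consists of n+1 5's, followed by 2n 9's, followed by n 0's, where the shown terms are n = 2, 3, 4, 5, 6.
At n = 7 the blocks have lengths 8, 14, 7.

55555555999999999999990000000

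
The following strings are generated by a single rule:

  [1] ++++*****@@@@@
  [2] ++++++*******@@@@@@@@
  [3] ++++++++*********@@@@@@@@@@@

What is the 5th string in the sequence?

Each string has the form +^{2n} *^{2n+1} @^{3n-1}, where the shown terms are n = 2, 3, 4.
At n = 6 the blocks have lengths 12, 13, 17.

++++++++++++*************@@@@@@@@@@@@@@@@@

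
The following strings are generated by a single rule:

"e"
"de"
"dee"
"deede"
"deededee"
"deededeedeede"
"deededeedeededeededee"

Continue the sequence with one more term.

Each term (from the third on) is the previous term followed by the one before it: term 3 = de·e = dee.
So term 8 is deededeedeededeededee·deededeedeede.

deededeedeededeededeedeededeedeede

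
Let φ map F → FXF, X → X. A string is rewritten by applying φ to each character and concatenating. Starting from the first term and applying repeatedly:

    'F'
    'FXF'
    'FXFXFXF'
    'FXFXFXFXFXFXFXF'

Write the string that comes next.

Applying the rule to each of the 15 symbols of FXFXFXFXFXFXFXF gives the pieces FXF X FXF X FXF X FXF X FXF X FXF X FXF X FXF, which concatenate to the answer.

FXFXFXFXFXFXFXFXFXFXFXFXFXFXFXF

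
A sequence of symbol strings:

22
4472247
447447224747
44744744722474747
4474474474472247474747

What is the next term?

447447447447447224747474747

Each term wraps the previous one in 447 on the left and 47 on the right.
One more step from 4474474474472247474747 gives the answer.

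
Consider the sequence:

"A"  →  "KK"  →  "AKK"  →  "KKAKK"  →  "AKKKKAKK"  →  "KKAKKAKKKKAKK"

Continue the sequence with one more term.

AKKKKAKKKKAKKAKKKKAKK

From term 3 onward, concatenate the second-to-last term with the last: A·KK = AKK, KK·AKK = KKAKK, …
Continuing: AKKKKAKK · KKAKKAKKKKAKK gives term 7.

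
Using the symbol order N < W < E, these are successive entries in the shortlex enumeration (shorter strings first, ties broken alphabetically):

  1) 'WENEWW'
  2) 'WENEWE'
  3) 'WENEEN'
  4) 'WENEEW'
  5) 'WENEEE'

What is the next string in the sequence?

WEWNNN

The successor of WENEEE increments the rightmost position that isn't already E and resets every position after it to N.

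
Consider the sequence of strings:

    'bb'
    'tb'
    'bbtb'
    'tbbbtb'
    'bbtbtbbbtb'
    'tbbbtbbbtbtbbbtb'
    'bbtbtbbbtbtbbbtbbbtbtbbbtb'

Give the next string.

This is a Fibonacci-style word recurrence s(k) = s(k−2)·s(k−1): e.g. bb·tb = bbtb.
The next term joins tbbbtbbbtbtbbbtb and bbtbtbbbtbtbbbtbbbtbtbbbtb.

tbbbtbbbtbtbbbtbbbtbtbbbtbtbbbtbbbtbtbbbtb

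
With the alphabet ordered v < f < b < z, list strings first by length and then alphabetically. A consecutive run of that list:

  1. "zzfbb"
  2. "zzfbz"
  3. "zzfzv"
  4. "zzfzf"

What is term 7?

Advancing 3 positions from zzfzf through zzfzf → zzfzb → zzfzz reaches term 7.

zzbvv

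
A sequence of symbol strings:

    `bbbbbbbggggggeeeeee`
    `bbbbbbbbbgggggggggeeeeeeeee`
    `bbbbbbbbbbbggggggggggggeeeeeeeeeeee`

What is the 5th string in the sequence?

bbbbbbbbbbbbbbbggggggggggggggggggeeeeeeeeeeeeeeeeee

Reading off run lengths: b runs 7, 9, 11; g runs 6, 9, 12; e runs 6, 9, 12 — each is linear in n, where the shown terms are n = 2, 3, 4.
For term 5, n = 6, so the run lengths are 15, 18, 18.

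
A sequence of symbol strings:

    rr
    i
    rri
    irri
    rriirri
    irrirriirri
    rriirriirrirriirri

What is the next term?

From term 3 onward, concatenate the second-to-last term with the last: rr·i = rri, i·rri = irri, …
So term 8 is irrirriirri·rriirriirrirriirri.

irrirriirrirriirriirrirriirri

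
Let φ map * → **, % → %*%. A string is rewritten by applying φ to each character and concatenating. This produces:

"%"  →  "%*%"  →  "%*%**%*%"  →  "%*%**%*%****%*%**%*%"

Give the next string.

φ(%*%**%*%****%*%**%*%) expands symbol-by-symbol to %*% ** %*% ** ** %*% ** %*% ** ** ** ** %*% ** %*% ** ** %*% ** %*%; joining the 20 pieces gives the next term.

%*%**%*%****%*%**%*%********%*%**%*%****%*%**%*%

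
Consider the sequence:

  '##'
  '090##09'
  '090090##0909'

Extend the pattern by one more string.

Each term wraps the previous one in 090 on the left and 09 on the right.
So the next term is 090·090090##0909·09.

090090090##090909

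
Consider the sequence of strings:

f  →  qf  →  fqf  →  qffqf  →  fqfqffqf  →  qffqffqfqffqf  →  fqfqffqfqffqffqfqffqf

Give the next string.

Each term (from the third on) is the two preceding terms concatenated in order: term 3 = f·qf = fqf.
Continuing: qffqffqfqffqf · fqfqffqfqffqffqfqffqf gives term 8.

qffqffqfqffqffqfqffqfqffqffqfqffqf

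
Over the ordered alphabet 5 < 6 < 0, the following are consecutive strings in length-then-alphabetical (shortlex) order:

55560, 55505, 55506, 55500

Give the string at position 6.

55656

Advancing 2 positions from 55500 through 55500 → 55655 reaches term 6.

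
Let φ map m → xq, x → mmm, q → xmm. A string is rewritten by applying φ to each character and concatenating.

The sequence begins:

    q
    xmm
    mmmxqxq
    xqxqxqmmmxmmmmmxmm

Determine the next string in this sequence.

mmmxmmmmmxmmmmmxmmxqxqxqmmmxqxqxqxqxqmmmxqxq

φ(xqxqxqmmmxmmmmmxmm) expands symbol-by-symbol to mmm xmm mmm xmm mmm xmm xq xq xq mmm xq xq xq xq xq mmm xq xq; joining the 18 pieces gives the next term.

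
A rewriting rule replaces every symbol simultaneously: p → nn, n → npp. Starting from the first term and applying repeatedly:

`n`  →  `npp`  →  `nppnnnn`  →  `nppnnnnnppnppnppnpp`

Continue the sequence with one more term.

nppnnnnnppnppnppnppnppnnnnnppnnnnnppnnnnnppnnnn

Applying the rule to each of the 19 symbols of nppnnnnnppnppnppnpp gives the pieces npp nn nn npp npp npp npp npp nn nn npp nn nn npp nn nn npp nn nn, which concatenate to the answer.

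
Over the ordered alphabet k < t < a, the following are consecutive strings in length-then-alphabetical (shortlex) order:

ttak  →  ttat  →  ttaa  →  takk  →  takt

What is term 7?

Advancing 2 positions from takt through takt → taka reaches term 7.

tatk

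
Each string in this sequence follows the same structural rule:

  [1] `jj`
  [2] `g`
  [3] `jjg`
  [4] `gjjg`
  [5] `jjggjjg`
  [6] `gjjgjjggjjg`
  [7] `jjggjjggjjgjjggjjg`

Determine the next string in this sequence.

gjjgjjggjjgjjggjjggjjgjjggjjg

From term 3 onward, concatenate the second-to-last term with the last: jj·g = jjg, g·jjg = gjjg, …
The next term joins gjjgjjggjjg and jjggjjggjjgjjggjjg.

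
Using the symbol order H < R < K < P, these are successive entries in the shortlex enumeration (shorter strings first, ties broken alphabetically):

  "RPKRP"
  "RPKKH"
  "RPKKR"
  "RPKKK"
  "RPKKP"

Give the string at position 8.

RPKPK

Stepping forward 3 times from RPKKP: RPKKP → RPKPH → RPKPR, then the target.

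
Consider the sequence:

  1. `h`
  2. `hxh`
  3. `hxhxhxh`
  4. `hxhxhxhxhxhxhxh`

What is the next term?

Each string is two copies of the previous one joined by 'x'.
Doubling hxhxhxhxhxhxhxh with 'x' between the halves:

hxhxhxhxhxhxhxhxhxhxhxhxhxhxhxh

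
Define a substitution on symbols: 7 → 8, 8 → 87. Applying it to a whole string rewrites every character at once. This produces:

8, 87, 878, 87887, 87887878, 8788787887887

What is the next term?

Applying the rule to each of the 13 symbols of 8788787887887 gives the pieces 87 8 87 87 8 87 8 87 87 8 87 87 8, which concatenate to the answer.

878878788788787887878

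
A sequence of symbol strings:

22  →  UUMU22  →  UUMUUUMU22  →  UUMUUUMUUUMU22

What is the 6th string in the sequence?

Every step adds UUMU at the front: s(k+1) = UUMU·s(k).
From UUMUUUMUUUMU22, 2 further steps: UUMUUUMUUUMU22 → UUMUUUMUUUMUUUMU22 → (answer).

UUMUUUMUUUMUUUMUUUMU22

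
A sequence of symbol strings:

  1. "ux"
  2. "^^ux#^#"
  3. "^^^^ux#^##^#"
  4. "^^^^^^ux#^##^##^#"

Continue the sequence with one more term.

s(k+1) = ^^·s(k)·#^#, so each term gains ^^ as a prefix and #^# as a suffix.
One more step from ^^^^^^ux#^##^##^# gives the answer.

^^^^^^^^ux#^##^##^##^#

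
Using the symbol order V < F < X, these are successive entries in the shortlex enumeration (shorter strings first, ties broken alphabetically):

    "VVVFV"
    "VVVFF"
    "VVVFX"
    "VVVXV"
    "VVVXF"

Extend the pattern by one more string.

Find the rightmost character of VVVXF below X, bump it to the next letter, and reset everything to its right to V.

VVVXX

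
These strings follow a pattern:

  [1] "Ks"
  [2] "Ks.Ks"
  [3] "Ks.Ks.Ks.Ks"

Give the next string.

s(k+1) = s(k)·.·s(k) — each term doubles the last with '.' between the halves.
So the next term is two copies of Ks.Ks.Ks.Ks with '.' between the halves.

Ks.Ks.Ks.Ks.Ks.Ks.Ks.Ks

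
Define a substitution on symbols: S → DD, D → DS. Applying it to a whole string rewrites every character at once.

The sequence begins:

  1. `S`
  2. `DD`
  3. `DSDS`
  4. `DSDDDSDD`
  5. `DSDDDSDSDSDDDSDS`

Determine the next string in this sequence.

DSDDDSDSDSDDDSDDDSDDDSDSDSDDDSDD

φ(DSDDDSDSDSDDDSDS) expands symbol-by-symbol to DS DD DS DS DS DD DS DD DS DD DS DS DS DD DS DD; joining the 16 pieces gives the next term.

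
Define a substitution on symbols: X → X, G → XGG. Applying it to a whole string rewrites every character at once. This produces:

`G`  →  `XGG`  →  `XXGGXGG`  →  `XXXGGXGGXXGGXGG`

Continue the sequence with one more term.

XXXXGGXGGXXGGXGGXXXGGXGGXXGGXGG

φ(XXXGGXGGXXGGXGG) expands symbol-by-symbol to X X X XGG XGG X XGG XGG X X XGG XGG X XGG XGG; joining the 15 pieces gives the next term.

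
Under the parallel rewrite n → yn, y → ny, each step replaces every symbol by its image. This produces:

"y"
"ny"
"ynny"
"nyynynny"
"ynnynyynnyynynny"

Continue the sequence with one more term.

Rewriting the 16 symbols of ynnynyynnyynynny one by one yields ny yn yn ny yn ny ny yn yn ny ny yn ny yn yn ny; concatenated:

nyynynnyynnynyynynnynyynnyynynny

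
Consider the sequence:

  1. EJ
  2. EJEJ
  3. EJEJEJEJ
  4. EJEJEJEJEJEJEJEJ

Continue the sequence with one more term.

Each string is two copies of the previous one concatenated.
So the next term is two copies of EJEJEJEJEJEJEJEJ.

EJEJEJEJEJEJEJEJEJEJEJEJEJEJEJEJ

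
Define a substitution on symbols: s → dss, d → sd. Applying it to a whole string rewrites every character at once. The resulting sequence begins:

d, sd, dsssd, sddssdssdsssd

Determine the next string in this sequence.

Rewriting the 13 symbols of sddssdssdsssd one by one yields dss sd sd dss dss sd dss dss sd dss dss dss sd; concatenated:

dsssdsddssdsssddssdsssddssdssdsssd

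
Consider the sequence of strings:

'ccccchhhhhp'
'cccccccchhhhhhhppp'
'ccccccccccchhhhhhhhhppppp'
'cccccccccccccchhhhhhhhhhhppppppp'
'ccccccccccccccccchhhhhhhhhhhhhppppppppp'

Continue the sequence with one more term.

cccccccccccccccccccchhhhhhhhhhhhhhhppppppppppp

Each string has the form c^{3n+2} h^{2n+3} p^{2n-1} (n = 1, 2, …).
Setting n = 6 gives 20, 15, 11 characters in each block.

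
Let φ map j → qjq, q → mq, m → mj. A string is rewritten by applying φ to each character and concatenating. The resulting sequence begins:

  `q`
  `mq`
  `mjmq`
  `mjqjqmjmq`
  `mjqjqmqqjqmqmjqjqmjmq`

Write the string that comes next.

mjqjqmqqjqmqmjmqmqqjqmqmjmqmjqjqmqqjqmqmjqjqmjmq

φ(mjqjqmqqjqmqmjqjqmjmq) expands symbol-by-symbol to mj qjq mq qjq mq mj mq mq qjq mq mj mq mj qjq mq qjq mq mj qjq mj mq; joining the 21 pieces gives the next term.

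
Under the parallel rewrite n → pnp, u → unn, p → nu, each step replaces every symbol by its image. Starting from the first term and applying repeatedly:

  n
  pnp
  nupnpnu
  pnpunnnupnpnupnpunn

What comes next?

Rewriting the 19 symbols of pnpunnnupnpnupnpunn one by one yields nu pnp nu unn pnp pnp pnp unn nu pnp nu pnp unn nu pnp nu unn pnp pnp; concatenated:

nupnpnuunnpnppnppnpunnnupnpnupnpunnnupnpnuunnpnppnp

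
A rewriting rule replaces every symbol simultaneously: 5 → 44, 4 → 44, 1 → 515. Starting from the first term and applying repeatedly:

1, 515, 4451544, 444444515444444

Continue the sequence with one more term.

Rewriting the 15 symbols of 444444515444444 one by one yields 44 44 44 44 44 44 44 515 44 44 44 44 44 44 44; concatenated:

4444444444444451544444444444444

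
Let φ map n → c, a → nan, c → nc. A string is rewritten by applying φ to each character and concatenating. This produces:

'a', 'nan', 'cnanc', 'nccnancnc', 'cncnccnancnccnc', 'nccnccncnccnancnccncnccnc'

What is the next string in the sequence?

cncnccncnccnccncnccnancnccncnccnccncnccnc

Replace each of the 25 characters of nccnccncnccnancnccncnccnc in place — c nc nc c nc nc c nc c nc nc c nan c nc c nc nc c nc c nc nc c nc — and concatenate.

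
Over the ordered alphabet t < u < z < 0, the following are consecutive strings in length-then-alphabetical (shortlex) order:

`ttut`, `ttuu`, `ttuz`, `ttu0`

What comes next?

Treat ttu0 as a base-4 numeral over the given alphabet and add one, carrying through any trailing 0's.

ttzt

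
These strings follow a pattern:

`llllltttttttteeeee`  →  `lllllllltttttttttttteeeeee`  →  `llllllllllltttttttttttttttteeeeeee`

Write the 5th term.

Each string has the form l^{3n-1} t^{4n} e^{n+3}, where the shown terms are n = 2, 3, 4.
For term 5, n = 6, so the run lengths are 17, 24, 9.

llllllllllllllllltttttttttttttttttttttttteeeeeeeee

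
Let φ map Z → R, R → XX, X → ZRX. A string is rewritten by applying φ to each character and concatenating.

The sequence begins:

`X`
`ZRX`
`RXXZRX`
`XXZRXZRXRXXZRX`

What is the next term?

ZRXZRXRXXZRXRXXZRXXXZRXZRXRXXZRX

Applying the rule to each of the 14 symbols of XXZRXZRXRXXZRX gives the pieces ZRX ZRX R XX ZRX R XX ZRX XX ZRX ZRX R XX ZRX, which concatenate to the answer.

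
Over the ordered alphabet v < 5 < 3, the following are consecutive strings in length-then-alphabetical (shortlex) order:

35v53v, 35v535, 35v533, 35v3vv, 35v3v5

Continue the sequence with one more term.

Find the rightmost character of 35v3v5 below 3, bump it to the next letter, and reset everything to its right to v.

35v3v3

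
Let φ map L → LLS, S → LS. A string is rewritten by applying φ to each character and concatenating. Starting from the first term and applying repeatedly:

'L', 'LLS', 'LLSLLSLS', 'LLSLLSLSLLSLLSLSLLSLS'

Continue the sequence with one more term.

Rewriting the 21 symbols of LLSLLSLSLLSLLSLSLLSLS one by one yields LLS LLS LS LLS LLS LS LLS LS LLS LLS LS LLS LLS LS LLS LS LLS LLS LS LLS LS; concatenated:

LLSLLSLSLLSLLSLSLLSLSLLSLLSLSLLSLLSLSLLSLSLLSLLSLSLLSLS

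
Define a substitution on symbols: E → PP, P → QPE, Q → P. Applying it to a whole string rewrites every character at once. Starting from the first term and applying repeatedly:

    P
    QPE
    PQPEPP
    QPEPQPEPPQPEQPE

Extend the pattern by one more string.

Replace each of the 15 characters of QPEPQPEPPQPEQPE in place — P QPE PP QPE P QPE PP QPE QPE P QPE PP P QPE PP — and concatenate.

PQPEPPQPEPQPEPPQPEQPEPQPEPPPQPEPP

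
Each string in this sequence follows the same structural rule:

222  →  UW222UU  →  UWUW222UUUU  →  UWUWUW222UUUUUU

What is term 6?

UWUWUWUWUW222UUUUUUUUUU

Every step adds UW to the front and UU to the end of the previous string.
From UWUWUW222UUUUUU, 2 further steps: UWUWUW222UUUUUU → UWUWUWUW222UUUUUUUU → (answer).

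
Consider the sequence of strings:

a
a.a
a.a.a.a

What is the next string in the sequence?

a.a.a.a.a.a.a.a

s(k+1) = s(k)·.·s(k) — each term doubles the last with '.' between the halves.
So the next term is two copies of a.a.a.a with '.' between the halves.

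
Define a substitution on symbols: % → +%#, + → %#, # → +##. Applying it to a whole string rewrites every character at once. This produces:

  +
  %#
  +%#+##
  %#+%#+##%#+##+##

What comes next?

Rewriting the 16 symbols of %#+%#+##%#+##+## one by one yields +%# +## %# +%# +## %# +## +## +%# +## %# +## +## %# +## +##; concatenated:

+%#+##%#+%#+##%#+##+##+%#+##%#+##+##%#+##+##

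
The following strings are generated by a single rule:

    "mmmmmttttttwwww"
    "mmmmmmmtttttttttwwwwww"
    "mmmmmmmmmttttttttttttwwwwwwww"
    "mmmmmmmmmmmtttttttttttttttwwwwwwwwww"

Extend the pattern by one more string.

Reading off run lengths: m runs 5, 7, 9, 11; t runs 6, 9, 12, 15; w runs 4, 6, 8, 10 — each is linear in n (n = 1, 2, …).
For the next term, n = 5, so the run lengths are 13, 18, 12.

mmmmmmmmmmmmmttttttttttttttttttwwwwwwwwwwww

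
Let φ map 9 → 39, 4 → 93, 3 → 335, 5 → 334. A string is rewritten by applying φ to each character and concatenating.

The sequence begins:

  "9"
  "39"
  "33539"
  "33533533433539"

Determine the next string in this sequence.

Rewriting the 14 symbols of 33533533433539 one by one yields 335 335 334 335 335 334 335 335 93 335 335 334 335 39; concatenated:

3353353343353353343353359333533533433539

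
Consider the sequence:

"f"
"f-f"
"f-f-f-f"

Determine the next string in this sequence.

Every step duplicates the string with '-' between the halves.
One more doubling of f-f-f-f gives the answer.

f-f-f-f-f-f-f-f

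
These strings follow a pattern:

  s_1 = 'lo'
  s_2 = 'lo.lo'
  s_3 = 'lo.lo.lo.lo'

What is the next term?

s(k+1) = s(k)·.·s(k) — each term doubles the last with '.' between the halves.
Doubling lo.lo.lo.lo with '.' between the halves:

lo.lo.lo.lo.lo.lo.lo.lo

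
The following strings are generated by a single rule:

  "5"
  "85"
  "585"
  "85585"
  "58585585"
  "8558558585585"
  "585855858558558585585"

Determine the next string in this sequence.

8558558585585585855858558558585585

This is a Fibonacci-style word recurrence s(k) = s(k−2)·s(k−1): e.g. 5·85 = 585.
Continuing: 8558558585585 · 585855858558558585585 gives term 8.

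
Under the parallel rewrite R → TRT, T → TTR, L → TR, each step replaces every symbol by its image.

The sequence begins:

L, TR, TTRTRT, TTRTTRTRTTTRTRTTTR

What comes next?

TTRTTRTRTTTRTTRTRTTTRTRTTTRTTRTTRTRTTTRTRTTTRTTRTTRTRT

Applying the rule to each of the 18 symbols of TTRTTRTRTTTRTRTTTR gives the pieces TTR TTR TRT TTR TTR TRT TTR TRT TTR TTR TTR TRT TTR TRT TTR TTR TTR TRT, which concatenate to the answer.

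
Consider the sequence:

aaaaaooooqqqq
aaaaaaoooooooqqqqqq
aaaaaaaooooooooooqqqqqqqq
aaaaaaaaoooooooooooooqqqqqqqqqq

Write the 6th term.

aaaaaaaaaaoooooooooooooooooooqqqqqqqqqqqqqq

The n-th term is n+3 a's then 3n-2 o's then 2n q's, where the shown terms are n = 2, 3, 4, 5.
At n = 7 the blocks have lengths 10, 19, 14.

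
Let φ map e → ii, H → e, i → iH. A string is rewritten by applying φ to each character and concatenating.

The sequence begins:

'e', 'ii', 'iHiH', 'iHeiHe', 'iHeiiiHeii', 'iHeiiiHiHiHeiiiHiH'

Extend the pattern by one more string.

Applying the rule to each of the 18 symbols of iHeiiiHiHiHeiiiHiH gives the pieces iH e ii iH iH iH e iH e iH e ii iH iH iH e iH e, which concatenate to the answer.

iHeiiiHiHiHeiHeiHeiiiHiHiHeiHe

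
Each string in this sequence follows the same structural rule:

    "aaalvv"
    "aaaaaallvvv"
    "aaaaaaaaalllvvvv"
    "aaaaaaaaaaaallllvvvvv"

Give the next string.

The n-th term is 3n a's then n l's then n+1 v's (n = 1, 2, …).
Setting n = 5 gives 15, 5, 6 characters in each block.

aaaaaaaaaaaaaaalllllvvvvvv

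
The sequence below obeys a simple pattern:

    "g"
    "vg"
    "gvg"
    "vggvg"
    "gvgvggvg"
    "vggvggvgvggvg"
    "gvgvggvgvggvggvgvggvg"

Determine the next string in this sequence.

vggvggvgvggvggvgvggvgvggvggvgvggvg

Each term (from the third on) is the two preceding terms concatenated in order: term 3 = g·vg = gvg.
The next term joins vggvggvgvggvg and gvgvggvgvggvggvgvggvg.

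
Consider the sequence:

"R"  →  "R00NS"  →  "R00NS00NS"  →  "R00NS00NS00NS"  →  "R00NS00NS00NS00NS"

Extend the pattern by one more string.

Every step adds 00NS to the end: s(k+1) = s(k)·00NS.
Applying this once more to R00NS00NS00NS00NS:

R00NS00NS00NS00NS00NS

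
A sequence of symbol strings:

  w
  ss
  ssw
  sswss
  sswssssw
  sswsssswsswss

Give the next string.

sswsssswsswsssswssssw

From term 3 onward, concatenate the last term with the second-to-last: ss·w = ssw, ssw·ss = sswss, …
The next term joins sswsssswsswss and sswssssw.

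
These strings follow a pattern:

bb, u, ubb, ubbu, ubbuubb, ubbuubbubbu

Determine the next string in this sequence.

ubbuubbubbuubbuubb

This is a Fibonacci-style word recurrence s(k) = s(k−1)·s(k−2): e.g. u·bb = ubb.
Continuing: ubbuubbubbu · ubbuubb gives term 7.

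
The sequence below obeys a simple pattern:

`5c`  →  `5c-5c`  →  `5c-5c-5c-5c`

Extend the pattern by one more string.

5c-5c-5c-5c-5c-5c-5c-5c

s(k+1) = s(k)·-·s(k) — each term doubles the last with '-' between the halves.
So the next term is two copies of 5c-5c-5c-5c with '-' between the halves.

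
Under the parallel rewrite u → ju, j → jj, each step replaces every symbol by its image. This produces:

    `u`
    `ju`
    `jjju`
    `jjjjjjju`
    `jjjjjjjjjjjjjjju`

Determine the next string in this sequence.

jjjjjjjjjjjjjjjjjjjjjjjjjjjjjjju

Applying the rule to each of the 16 symbols of jjjjjjjjjjjjjjju gives the pieces jj jj jj jj jj jj jj jj jj jj jj jj jj jj jj ju, which concatenate to the answer.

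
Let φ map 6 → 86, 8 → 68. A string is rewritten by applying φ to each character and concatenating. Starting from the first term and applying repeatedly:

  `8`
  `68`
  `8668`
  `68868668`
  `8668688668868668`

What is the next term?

φ(8668688668868668) expands symbol-by-symbol to 68 86 86 68 86 68 68 86 86 68 68 86 68 86 86 68; joining the 16 pieces gives the next term.

68868668866868868668688668868668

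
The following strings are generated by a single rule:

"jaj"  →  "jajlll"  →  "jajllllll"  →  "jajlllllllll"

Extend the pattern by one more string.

Each term is the previous one with lll appended.
Applying this once more to jajlllllllll:

jajllllllllllll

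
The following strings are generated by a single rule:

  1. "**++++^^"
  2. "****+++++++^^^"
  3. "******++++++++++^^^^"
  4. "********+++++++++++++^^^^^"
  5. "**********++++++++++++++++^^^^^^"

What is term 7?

Term n consists of 2n *'s, followed by 3n+1 +'s, followed by n+1 ^'s (n = 1, 2, …).
For term 7, n = 7, so the run lengths are 14, 22, 8.

**************++++++++++++++++++++++^^^^^^^^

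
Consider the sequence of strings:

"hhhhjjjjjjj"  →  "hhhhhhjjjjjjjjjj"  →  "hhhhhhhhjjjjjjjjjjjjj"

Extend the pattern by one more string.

hhhhhhhhhhjjjjjjjjjjjjjjjj

Each string has the form h^{2n} j^{3n+1}, where the shown terms are n = 2, 3, 4.
At n = 5 the blocks have lengths 10, 16.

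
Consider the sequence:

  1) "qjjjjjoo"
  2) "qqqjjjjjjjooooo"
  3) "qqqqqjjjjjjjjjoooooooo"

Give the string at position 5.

Each string has the form q^{2n-1} j^{2n+3} o^{3n-1} (n = 1, 2, …).
At n = 5 the blocks have lengths 9, 13, 14.

qqqqqqqqqjjjjjjjjjjjjjoooooooooooooo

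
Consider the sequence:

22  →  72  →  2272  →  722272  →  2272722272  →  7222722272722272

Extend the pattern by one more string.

Each term (from the third on) is the two preceding terms concatenated in order: term 3 = 22·72 = 2272.
So term 7 is 2272722272·7222722272722272.

22727222727222722272722272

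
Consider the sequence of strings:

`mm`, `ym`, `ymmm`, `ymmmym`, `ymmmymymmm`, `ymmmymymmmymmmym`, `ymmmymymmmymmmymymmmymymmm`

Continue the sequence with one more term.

ymmmymymmmymmmymymmmymymmmymmmymymmmymmmym

Each term (from the third on) is the previous term followed by the one before it: term 3 = ym·mm = ymmm.
Continuing: ymmmymymmmymmmymymmmymymmm · ymmmymymmmymmmym gives term 8.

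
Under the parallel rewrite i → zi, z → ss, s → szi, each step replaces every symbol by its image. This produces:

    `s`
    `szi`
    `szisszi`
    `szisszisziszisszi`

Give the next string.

Rewriting the 17 symbols of szisszisziszisszi one by one yields szi ss zi szi szi ss zi szi ss zi szi ss zi szi szi ss zi; concatenated:

szisszisziszissziszissziszisszisziszisszi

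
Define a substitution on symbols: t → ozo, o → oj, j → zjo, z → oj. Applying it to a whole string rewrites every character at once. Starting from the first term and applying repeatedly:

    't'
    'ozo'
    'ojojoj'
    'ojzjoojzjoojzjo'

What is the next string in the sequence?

Applying the rule to each of the 15 symbols of ojzjoojzjoojzjo gives the pieces oj zjo oj zjo oj oj zjo oj zjo oj oj zjo oj zjo oj, which concatenate to the answer.

ojzjoojzjoojojzjoojzjoojojzjoojzjooj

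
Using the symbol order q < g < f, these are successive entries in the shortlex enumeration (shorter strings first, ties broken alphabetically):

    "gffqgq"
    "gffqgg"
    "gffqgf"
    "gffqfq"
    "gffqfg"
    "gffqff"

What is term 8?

Advancing 2 positions from gffqff through gffqff → gffgqq reaches term 8.

gffgqg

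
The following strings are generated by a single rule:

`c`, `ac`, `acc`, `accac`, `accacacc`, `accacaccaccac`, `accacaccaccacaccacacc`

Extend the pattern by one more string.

accacaccaccacaccacaccaccacaccaccac

From term 3 onward, concatenate the last term with the second-to-last: ac·c = acc, acc·ac = accac, …
Continuing: accacaccaccacaccacacc · accacaccaccac gives term 8.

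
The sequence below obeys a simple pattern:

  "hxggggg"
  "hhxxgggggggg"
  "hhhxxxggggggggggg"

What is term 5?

The n-th term is n h's then n x's then 3n+2 g's (n = 1, 2, …).
For term 5, n = 5, so the run lengths are 5, 5, 17.

hhhhhxxxxxggggggggggggggggg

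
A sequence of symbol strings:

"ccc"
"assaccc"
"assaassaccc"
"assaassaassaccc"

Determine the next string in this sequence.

assaassaassaassaccc

Each term is the previous one with assa prepended.
One more step from assaassaassaccc gives the answer.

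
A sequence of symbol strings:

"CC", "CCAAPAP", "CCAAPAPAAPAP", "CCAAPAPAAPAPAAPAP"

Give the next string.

Each term is the previous one with AAPAP appended.
So the next term is CCAAPAPAAPAPAAPAP·AAPAP.

CCAAPAPAAPAPAAPAPAAPAP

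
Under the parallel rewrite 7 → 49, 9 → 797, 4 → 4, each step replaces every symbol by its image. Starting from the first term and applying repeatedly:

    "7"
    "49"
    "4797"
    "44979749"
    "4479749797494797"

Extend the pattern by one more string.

Applying the rule to each of the 16 symbols of 4479749797494797 gives the pieces 4 4 49 797 49 4 797 49 797 49 4 797 4 49 797 49, which concatenate to the answer.

44497974947974979749479744979749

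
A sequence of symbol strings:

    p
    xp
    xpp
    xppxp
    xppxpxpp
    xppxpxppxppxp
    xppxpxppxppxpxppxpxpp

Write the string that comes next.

xppxpxppxppxpxppxpxppxppxpxppxppxp

From term 3 onward, concatenate the last term with the second-to-last: xp·p = xpp, xpp·xp = xppxp, …
The next term joins xppxpxppxppxpxppxpxpp and xppxpxppxppxp.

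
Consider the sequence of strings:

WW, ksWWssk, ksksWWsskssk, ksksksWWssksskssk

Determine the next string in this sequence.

Each term wraps the previous one in ks on the left and ssk on the right.
One more step from ksksksWWssksskssk gives the answer.

ksksksksWWsskssksskssk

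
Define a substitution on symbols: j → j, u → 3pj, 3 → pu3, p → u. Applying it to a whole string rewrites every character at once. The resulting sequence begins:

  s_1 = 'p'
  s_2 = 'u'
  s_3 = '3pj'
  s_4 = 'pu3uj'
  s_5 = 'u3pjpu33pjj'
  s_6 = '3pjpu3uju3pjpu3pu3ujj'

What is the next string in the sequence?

pu3uju3pjpu33pjj3pjpu3uju3pjpu3u3pjpu33pjjj

Replace each of the 21 characters of 3pjpu3uju3pjpu3pu3ujj in place — pu3 u j u 3pj pu3 3pj j 3pj pu3 u j u 3pj pu3 u 3pj pu3 3pj j j — and concatenate.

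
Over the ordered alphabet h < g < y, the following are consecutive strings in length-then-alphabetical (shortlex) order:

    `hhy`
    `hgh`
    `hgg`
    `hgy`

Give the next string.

hyh

Treat hgy as a base-3 numeral over the given alphabet and add one, carrying through any trailing y's.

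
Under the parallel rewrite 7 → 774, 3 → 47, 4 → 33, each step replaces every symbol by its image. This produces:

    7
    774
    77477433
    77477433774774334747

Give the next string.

φ(77477433774774334747) expands symbol-by-symbol to 774 774 33 774 774 33 47 47 774 774 33 774 774 33 47 47 33 774 33 774; joining the 20 pieces gives the next term.

77477433774774334747774774337747743347473377433774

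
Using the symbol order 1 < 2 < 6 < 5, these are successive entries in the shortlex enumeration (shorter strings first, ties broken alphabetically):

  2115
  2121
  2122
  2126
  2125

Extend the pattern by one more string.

2161

Treat 2125 as a base-4 numeral over the given alphabet and add one, carrying through any trailing 5's.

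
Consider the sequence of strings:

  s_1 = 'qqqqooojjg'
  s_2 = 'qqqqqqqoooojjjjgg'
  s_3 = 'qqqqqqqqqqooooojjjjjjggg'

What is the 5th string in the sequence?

qqqqqqqqqqqqqqqqooooooojjjjjjjjjjggggg

Each string has the form q^{3n+1} o^{n+2} j^{2n} g^{n} (n = 1, 2, …).
For term 5, n = 5, so the run lengths are 16, 7, 10, 5.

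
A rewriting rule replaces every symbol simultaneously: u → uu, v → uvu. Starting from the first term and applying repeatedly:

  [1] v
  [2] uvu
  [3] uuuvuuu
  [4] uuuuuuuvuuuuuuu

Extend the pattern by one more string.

Replace each of the 15 characters of uuuuuuuvuuuuuuu in place — uu uu uu uu uu uu uu uvu uu uu uu uu uu uu uu — and concatenate.

uuuuuuuuuuuuuuuvuuuuuuuuuuuuuuu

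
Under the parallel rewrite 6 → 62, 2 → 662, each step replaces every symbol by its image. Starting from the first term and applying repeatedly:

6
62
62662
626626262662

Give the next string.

62662626266262662626626262662

Apply φ to 626626262662 symbol by symbol: 6→62, 2→662, 6→62, 6→62, 2→662, 6→62, 2→662, 6→62, 2→662, 6→62, 6→62, 2→662; joined: 62 662 62 62 662 62 662 62 662 62 62 662.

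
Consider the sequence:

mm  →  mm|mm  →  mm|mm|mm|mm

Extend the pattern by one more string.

mm|mm|mm|mm|mm|mm|mm|mm

Every step duplicates the string with '|' between the halves.
One more doubling of mm|mm|mm|mm gives the answer.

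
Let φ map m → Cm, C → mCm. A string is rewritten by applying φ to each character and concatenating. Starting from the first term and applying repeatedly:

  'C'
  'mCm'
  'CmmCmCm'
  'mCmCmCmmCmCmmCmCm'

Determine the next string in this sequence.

CmmCmCmmCmCmmCmCmCmmCmCmmCmCmCmmCmCmmCmCm

Applying the rule to each of the 17 symbols of mCmCmCmmCmCmmCmCm gives the pieces Cm mCm Cm mCm Cm mCm Cm Cm mCm Cm mCm Cm Cm mCm Cm mCm Cm, which concatenate to the answer.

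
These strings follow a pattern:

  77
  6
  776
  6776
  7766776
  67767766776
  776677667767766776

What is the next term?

This is a Fibonacci-style word recurrence s(k) = s(k−2)·s(k−1): e.g. 77·6 = 776.
So term 8 is 67767766776·776677667767766776.

67767766776776677667767766776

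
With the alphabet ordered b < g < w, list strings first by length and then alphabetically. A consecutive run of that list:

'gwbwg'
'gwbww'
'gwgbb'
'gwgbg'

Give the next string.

gwgbw

Find the rightmost character of gwgbg below w, bump it to the next letter, and reset everything to its right to b.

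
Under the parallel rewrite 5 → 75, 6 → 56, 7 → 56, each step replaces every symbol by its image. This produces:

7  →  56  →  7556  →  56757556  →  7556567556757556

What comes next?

56757556755656757556567556757556

φ(7556567556757556) expands symbol-by-symbol to 56 75 75 56 75 56 56 75 75 56 56 75 56 75 75 56; joining the 16 pieces gives the next term.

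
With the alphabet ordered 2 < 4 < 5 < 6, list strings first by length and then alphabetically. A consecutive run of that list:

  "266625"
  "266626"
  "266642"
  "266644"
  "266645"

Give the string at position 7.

266652

Stepping forward 2 times from 266645: 266645 → 266646, then the target.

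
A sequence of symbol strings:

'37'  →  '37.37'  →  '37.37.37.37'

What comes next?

Every step duplicates the string with '.' between the halves.
Doubling 37.37.37.37 with '.' between the halves:

37.37.37.37.37.37.37.37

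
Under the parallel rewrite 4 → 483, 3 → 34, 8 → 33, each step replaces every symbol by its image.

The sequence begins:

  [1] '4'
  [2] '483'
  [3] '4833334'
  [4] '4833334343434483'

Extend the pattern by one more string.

Rewriting the 16 symbols of 4833334343434483 one by one yields 483 33 34 34 34 34 483 34 483 34 483 34 483 483 33 34; concatenated:

48333343434344833448334483344834833334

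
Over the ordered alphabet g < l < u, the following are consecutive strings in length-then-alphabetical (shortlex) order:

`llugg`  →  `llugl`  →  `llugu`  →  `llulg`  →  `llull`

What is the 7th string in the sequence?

lluug

Advancing 2 positions from llull through llull → llulu reaches term 7.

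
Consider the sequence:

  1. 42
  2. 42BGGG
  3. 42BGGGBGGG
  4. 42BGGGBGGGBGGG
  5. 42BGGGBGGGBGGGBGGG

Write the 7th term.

42BGGGBGGGBGGGBGGGBGGGBGGG

Each term is the previous one with BGGG appended.
From 42BGGGBGGGBGGGBGGG, 2 further steps: 42BGGGBGGGBGGGBGGG → 42BGGGBGGGBGGGBGGGBGGG → (answer).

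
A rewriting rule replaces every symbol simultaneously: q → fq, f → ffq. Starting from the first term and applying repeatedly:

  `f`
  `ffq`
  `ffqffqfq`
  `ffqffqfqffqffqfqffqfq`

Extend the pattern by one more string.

Rewriting the 21 symbols of ffqffqfqffqffqfqffqfq one by one yields ffq ffq fq ffq ffq fq ffq fq ffq ffq fq ffq ffq fq ffq fq ffq ffq fq ffq fq; concatenated:

ffqffqfqffqffqfqffqfqffqffqfqffqffqfqffqfqffqffqfqffqfq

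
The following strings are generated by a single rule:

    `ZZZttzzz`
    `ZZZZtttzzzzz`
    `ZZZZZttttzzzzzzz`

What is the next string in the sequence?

Reading off run lengths: Z runs 3, 4, 5; t runs 2, 3, 4; z runs 3, 5, 7 — each is linear in n, where the shown terms are n = 2, 3, 4.
At n = 5 the blocks have lengths 6, 5, 9.

ZZZZZZtttttzzzzzzzzz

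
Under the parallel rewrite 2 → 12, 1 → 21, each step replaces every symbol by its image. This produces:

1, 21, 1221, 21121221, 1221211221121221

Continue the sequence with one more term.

Replace each of the 16 characters of 1221211221121221 in place — 21 12 12 21 12 21 21 12 12 21 21 12 21 12 12 21 — and concatenate.

21121221122121121221211221121221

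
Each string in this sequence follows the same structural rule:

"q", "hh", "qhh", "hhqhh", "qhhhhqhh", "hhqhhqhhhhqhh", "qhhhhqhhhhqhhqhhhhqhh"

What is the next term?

hhqhhqhhhhqhhqhhhhqhhhhqhhqhhhhqhh

Each term (from the third on) is the two preceding terms concatenated in order: term 3 = q·hh = qhh.
So term 8 is hhqhhqhhhhqhh·qhhhhqhhhhqhhqhhhhqhh.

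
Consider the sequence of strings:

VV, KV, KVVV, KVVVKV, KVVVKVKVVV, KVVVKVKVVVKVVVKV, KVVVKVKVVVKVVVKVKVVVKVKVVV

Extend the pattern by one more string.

KVVVKVKVVVKVVVKVKVVVKVKVVVKVVVKVKVVVKVVVKV

From term 3 onward, concatenate the last term with the second-to-last: KV·VV = KVVV, KVVV·KV = KVVVKV, …
Continuing: KVVVKVKVVVKVVVKVKVVVKVKVVV · KVVVKVKVVVKVVVKV gives term 8.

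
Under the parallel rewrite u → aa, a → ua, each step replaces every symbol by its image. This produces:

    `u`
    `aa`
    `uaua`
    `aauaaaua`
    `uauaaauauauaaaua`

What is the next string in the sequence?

Replace each of the 16 characters of uauaaauauauaaaua in place — aa ua aa ua ua ua aa ua aa ua aa ua ua ua aa ua — and concatenate.

aauaaauauauaaauaaauaaauauauaaaua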